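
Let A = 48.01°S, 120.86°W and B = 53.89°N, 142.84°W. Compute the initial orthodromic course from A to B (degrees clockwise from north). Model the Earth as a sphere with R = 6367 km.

θ = atan2( sin Δλ·cos φ₂ ,  cos φ₁ sin φ₂ − sin φ₁ cos φ₂ cos Δλ )
  = atan2(-0.2206, +0.9467) = 346.88°

346.9°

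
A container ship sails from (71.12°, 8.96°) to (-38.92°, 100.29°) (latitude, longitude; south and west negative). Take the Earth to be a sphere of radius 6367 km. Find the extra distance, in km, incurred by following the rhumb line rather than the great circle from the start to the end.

Great circle: cos σ = sin φ₁ sin φ₂ + cos φ₁ cos φ₂ cos Δλ,  σ = 2.2146 rad → d_gc = 14100.6 km
Rhumb line: Δψ = -2.5327, q = Δφ/Δψ = 0.7583, d_rh = R√(Δφ²+q²Δλ²) = 14448.6 km
Excess = 14448.6 − 14100.6 = 348.0 ≈ 348 km

348 km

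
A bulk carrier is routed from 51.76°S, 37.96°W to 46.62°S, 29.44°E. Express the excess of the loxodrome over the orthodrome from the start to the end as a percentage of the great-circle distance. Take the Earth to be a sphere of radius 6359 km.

3.6%

Great circle: σ = 0.7463 rad → d_gc = Rσ = 4745.5 km
Rhumb: Δφ = +0.0897, Δλ = +1.1764, Δψ = +0.1374, q = Δφ/Δψ = 0.6527 → d_rh = R√(Δφ²+q²Δλ²) = 4916.0 km
Excess = (4916.0 − 4745.5) / 4745.5 = 170.5 / 4745.5 = 3.59% ≈ 3.6%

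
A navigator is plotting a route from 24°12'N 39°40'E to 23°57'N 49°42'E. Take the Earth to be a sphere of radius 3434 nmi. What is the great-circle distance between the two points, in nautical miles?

Haversine: a = sin²(Δφ/2)+cos φ₁ cos φ₂ sin²(Δλ/2) = 0.00638;  σ = 2·atan2(√a,√(1−a))
σ = 9.162° → d = Rσ = 3434·0.15991 = 549 nmi

549 nmi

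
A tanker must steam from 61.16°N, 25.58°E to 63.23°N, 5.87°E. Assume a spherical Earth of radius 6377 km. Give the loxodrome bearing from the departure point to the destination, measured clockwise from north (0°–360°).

282.7°

Meridional parts: M(φ₁)=+1.3582, M(φ₂)=+1.4357 → ΔM = +0.0775;  Δλ = -0.3440 rad
tan C = Δλ / ΔM = -4.4396 → C = 282.69°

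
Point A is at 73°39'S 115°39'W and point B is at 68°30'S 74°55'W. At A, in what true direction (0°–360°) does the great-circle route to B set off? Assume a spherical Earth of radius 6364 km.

88.9°

θ = atan2( sin Δλ·cos φ₂ ,  cos φ₁ sin φ₂ − sin φ₁ cos φ₂ cos Δλ )
  = atan2(+0.2392, +0.0046) = 88.91°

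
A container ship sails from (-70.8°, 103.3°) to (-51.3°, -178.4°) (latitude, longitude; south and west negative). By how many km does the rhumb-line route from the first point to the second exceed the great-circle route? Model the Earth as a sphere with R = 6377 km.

279 km

Great circle: cos σ = sin φ₁ sin φ₂ + cos φ₁ cos φ₂ cos Δλ,  σ = 0.6782 rad → d_gc = 4324.7 km
Rhumb line: Δψ = +0.7306, q = Δφ/Δψ = 0.4659, d_rh = R√(Δφ²+q²Δλ²) = 4603.5 km
Excess = 4603.5 − 4324.7 = 278.8 ≈ 279 km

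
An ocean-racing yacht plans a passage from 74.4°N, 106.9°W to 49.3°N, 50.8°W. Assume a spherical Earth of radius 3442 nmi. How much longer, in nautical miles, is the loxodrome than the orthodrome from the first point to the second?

Great circle: cos σ = sin φ₁ sin φ₂ + cos φ₁ cos φ₂ cos Δλ,  σ = 0.5952 rad → d_gc = 2048.8 nmi
Rhumb line: Δψ = -0.9961, q = Δφ/Δψ = 0.4398, d_rh = R√(Δφ²+q²Δλ²) = 2114.4 nmi
Excess = 2114.4 − 2048.8 = 65.6 ≈ 66 nmi

66 nmi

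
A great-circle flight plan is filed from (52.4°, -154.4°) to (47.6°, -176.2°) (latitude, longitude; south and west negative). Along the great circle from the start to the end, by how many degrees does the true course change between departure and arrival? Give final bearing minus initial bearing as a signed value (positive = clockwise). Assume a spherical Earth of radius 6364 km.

At departure: θ₁ = atan2(sin Δλ cos φ₂, cos φ₁ sin φ₂ − sin φ₁ cos φ₂ cos Δλ) = 259.71°
At arrival: θ₂ = atan2(sin Δλ cos φ₁, −cos φ₂ sin φ₁ + sin φ₂ cos φ₁ cos Δλ) = 242.91°
Δθ = θ₂ − θ₁ = -16.8°

-16.8°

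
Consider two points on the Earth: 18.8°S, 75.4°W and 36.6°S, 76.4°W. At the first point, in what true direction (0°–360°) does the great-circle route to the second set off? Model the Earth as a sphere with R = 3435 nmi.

θ = atan2( sin Δλ·cos φ₂ ,  cos φ₁ sin φ₂ − sin φ₁ cos φ₂ cos Δλ )
  = atan2(-0.0140, -0.3057) = 182.62°

182.6°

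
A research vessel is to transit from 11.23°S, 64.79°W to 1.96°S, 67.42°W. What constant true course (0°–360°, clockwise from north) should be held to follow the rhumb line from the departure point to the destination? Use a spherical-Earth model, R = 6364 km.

Meridional parts: M(φ₁)=-0.1973, M(φ₂)=-0.0342 → ΔM = +0.1631;  Δλ = -0.0459 rad
tan C = Δλ / ΔM = -0.2815 → C = 344.28°

344.3°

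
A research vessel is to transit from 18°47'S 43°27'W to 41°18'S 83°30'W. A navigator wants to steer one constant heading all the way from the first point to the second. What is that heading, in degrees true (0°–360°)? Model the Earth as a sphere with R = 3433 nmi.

Δψ = ln[tan(π/4+φ₂/2)/tan(π/4+φ₁/2)] = -0.4590
Δλ = -0.6990 rad (taken the short way round)
course = atan2(Δλ, Δψ) = 236.71°

236.7°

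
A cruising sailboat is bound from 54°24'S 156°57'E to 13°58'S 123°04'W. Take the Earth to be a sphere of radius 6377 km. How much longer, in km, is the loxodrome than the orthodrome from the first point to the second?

Great circle: cos σ = sin φ₁ sin φ₂ + cos φ₁ cos φ₂ cos Δλ,  σ = 1.2719 rad → d_gc = 8110.6 km
Rhumb line: Δψ = +0.8899, q = Δφ/Δψ = 0.7930, d_rh = R√(Δφ²+q²Δλ²) = 8371.8 km
Excess = 8371.8 − 8110.6 = 261.2 ≈ 261 km

261 km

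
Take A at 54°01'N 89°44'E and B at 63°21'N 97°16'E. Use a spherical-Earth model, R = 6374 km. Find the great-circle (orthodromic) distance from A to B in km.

Haversine: a = sin²(Δφ/2)+cos φ₁ cos φ₂ sin²(Δλ/2) = 0.00776;  σ = 2·atan2(√a,√(1−a))
σ = 10.105° → d = Rσ = 6374·0.17637 = 1124 km

1124 km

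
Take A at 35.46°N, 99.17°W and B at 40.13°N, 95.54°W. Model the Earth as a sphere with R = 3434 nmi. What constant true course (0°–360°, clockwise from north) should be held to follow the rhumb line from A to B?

Δψ = ln[tan(π/4+φ₂/2)/tan(π/4+φ₁/2)] = +0.1032
Δλ = +0.0634 rad (taken the short way round)
course = atan2(Δλ, Δψ) = 31.54°

31.5°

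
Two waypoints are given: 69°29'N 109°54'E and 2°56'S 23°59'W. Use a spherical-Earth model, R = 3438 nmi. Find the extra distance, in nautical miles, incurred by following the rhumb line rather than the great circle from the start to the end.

807 nmi

Great circle: cos σ = sin φ₁ sin φ₂ + cos φ₁ cos φ₂ cos Δλ,  σ = 1.8656 rad → d_gc = 6414.0 nmi
Rhumb line: Δψ = -1.7606, q = Δφ/Δψ = 0.7179, d_rh = R√(Δφ²+q²Δλ²) = 7221.0 nmi
Excess = 7221.0 − 6414.0 = 807.0 ≈ 807 nmi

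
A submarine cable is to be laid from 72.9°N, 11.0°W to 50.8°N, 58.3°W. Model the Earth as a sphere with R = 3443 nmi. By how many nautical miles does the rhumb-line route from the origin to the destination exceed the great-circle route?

Great circle: cos σ = sin φ₁ sin φ₂ + cos φ₁ cos φ₂ cos Δλ,  σ = 0.5222 rad → d_gc = 1798.0 nmi
Rhumb line: Δψ = -0.8622, q = Δφ/Δψ = 0.4473, d_rh = R√(Δφ²+q²Δλ²) = 1838.6 nmi
Excess = 1838.6 − 1798.0 = 40.6 ≈ 41 nmi

41 nmi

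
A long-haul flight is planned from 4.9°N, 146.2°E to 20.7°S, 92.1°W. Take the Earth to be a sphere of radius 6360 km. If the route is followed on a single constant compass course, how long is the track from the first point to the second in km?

13566 km

Rhumb course C = atan2(Δλ, Δψ) with Δψ = ln[tan(π/4+φ₂/2)/tan(π/4+φ₁/2)] = -0.4550, Δλ = +2.1241 → C = 102.09°
d = R·|Δφ| / |cos C| = 6360·0.44680 / 0.20948 = 13566 km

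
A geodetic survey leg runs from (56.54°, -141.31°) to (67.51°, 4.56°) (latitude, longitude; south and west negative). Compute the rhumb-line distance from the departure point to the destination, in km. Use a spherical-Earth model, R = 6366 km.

7606 km

Δψ = ln[tan(π/4+φ₂/2)/tan(π/4+φ₁/2)] = +0.4133;  Δφ = +0.1915 rad,  Δλ = +2.5459 rad
q = Δφ/Δψ = 0.4632
d = R·√(Δφ² + q²Δλ²) = 6366·1.19478 = 7606 km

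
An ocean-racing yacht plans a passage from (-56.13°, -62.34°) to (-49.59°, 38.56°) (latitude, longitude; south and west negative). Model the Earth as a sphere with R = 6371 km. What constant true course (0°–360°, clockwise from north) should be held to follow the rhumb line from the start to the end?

83.9°

Meridional parts: M(φ₁)=-1.1891, M(φ₂)=-0.9996 → ΔM = +0.1895;  Δλ = +1.7610 rad
tan C = Δλ / ΔM = +9.2922 → C = 83.86°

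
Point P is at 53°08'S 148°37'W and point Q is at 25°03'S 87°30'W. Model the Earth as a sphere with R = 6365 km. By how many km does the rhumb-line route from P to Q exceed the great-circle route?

Great circle: cos σ = sin φ₁ sin φ₂ + cos φ₁ cos φ₂ cos Δλ,  σ = 0.9257 rad → d_gc = 5892.06 km
Rhumb line: Δψ = +0.6469, q = Δφ/Δψ = 0.7577, d_rh = R√(Δφ²+q²Δλ²) = 6016.58 km
Excess = 6016.58 − 5892.06 = 124.52 ≈ 125 km

125 km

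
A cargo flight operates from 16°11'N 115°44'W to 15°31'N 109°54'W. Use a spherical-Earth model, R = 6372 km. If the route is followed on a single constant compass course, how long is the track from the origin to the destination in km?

Rhumb course C = atan2(Δλ, Δψ) with Δψ = ln[tan(π/4+φ₂/2)/tan(π/4+φ₁/2)] = -0.0121, Δλ = +0.1018 → C = 96.78°
d = R·|Δφ| / |cos C| = 6372·0.01164 / 0.11797 = 628 km

628 km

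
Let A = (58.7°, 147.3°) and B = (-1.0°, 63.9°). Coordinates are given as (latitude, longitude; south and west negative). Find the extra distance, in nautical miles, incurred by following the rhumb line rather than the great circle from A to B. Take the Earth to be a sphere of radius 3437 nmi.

155 nmi

Great circle: cos σ = sin φ₁ sin φ₂ + cos φ₁ cos φ₂ cos Δλ,  σ = 1.5260 rad → d_gc = 5244.8 nmi
Rhumb line: Δψ = -1.2899, q = Δφ/Δψ = 0.8078, d_rh = R√(Δφ²+q²Δλ²) = 5399.7 nmi
Excess = 5399.7 − 5244.8 = 154.9 ≈ 155 nmi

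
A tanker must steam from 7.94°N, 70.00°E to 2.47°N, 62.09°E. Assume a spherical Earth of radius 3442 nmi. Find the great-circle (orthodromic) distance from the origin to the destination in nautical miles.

Haversine: a = sin²(Δφ/2)+cos φ₁ cos φ₂ sin²(Δλ/2) = 0.00698;  σ = 2·atan2(√a,√(1−a))
σ = 9.588° → d = Rσ = 3442·0.16734 = 576 nmi

576 nmi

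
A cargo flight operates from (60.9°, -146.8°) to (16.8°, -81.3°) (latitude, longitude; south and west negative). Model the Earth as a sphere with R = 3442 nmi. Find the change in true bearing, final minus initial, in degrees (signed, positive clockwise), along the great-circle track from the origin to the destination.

Initial bearing θ₁ = atan2(sin Δλ cos φ₂, cos φ₁ sin φ₂ − sin φ₁ cos φ₂ cos Δλ) = 103.32°
Final bearing θ₂ = (initial bearing from the destination back to the start) + 180° = 150.37°
Δθ = θ₂ − θ₁ = +47.0°

+47.0°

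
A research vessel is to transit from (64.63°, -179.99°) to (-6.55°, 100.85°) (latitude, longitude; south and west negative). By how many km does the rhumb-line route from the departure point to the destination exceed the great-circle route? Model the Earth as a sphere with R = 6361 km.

Great circle: cos σ = sin φ₁ sin φ₂ + cos φ₁ cos φ₂ cos Δλ,  σ = 1.5938 rad → d_gc = 10138.3 km
Rhumb line: Δψ = -1.6058, q = Δφ/Δψ = 0.7736, d_rh = R√(Δφ²+q²Δλ²) = 10424.7 km
Excess = 10424.7 − 10138.3 = 286.4 ≈ 286 km

286 km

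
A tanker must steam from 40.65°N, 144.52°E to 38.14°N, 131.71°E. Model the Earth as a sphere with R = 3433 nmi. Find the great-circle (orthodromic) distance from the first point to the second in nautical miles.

cos σ = sin φ₁ sin φ₂ + cos φ₁ cos φ₂ cos Δλ
      = sin(40.65°)sin(38.14°) + cos(40.65°)cos(38.14°)cos(-12.81°) = 0.9842
σ = 10.202° → d = Rσ = 3433·0.17806 = 611 nmi

611 nmi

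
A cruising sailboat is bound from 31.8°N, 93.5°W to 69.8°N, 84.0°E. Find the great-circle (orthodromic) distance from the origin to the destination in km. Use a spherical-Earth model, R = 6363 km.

8705 km

cos σ = sin φ₁ sin φ₂ + cos φ₁ cos φ₂ cos Δλ
      = sin(31.80°)sin(69.80°) + cos(31.80°)cos(69.80°)cos(177.50°) = 0.2014
σ = 78.384° → d = Rσ = 6363·1.36805 = 8705 km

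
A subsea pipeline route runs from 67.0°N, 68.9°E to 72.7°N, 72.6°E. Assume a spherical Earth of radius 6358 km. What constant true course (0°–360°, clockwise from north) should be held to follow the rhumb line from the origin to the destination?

12.5°

Meridional parts: M(φ₁)=+1.5923, M(φ₂)=+1.8830 → ΔM = +0.2907;  Δλ = +0.0646 rad
tan C = Δλ / ΔM = +0.2221 → C = 12.52°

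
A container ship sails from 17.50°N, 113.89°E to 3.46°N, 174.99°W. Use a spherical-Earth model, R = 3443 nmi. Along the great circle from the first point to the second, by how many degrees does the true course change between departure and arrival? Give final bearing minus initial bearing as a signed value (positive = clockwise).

Initial bearing θ₁ = atan2(sin Δλ cos φ₂, cos φ₁ sin φ₂ − sin φ₁ cos φ₂ cos Δλ) = 92.40°
Final bearing θ₂ = (initial bearing from the destination back to the start) + 180° = 107.33°
Δθ = θ₂ − θ₁ = +14.9°

+14.9°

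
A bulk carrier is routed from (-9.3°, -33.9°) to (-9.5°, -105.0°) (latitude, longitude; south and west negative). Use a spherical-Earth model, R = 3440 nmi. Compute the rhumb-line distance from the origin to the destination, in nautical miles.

Δψ = ln[tan(π/4+φ₂/2)/tan(π/4+φ₁/2)] = -0.0035;  Δφ = -0.0035 rad,  Δλ = -1.2409 rad
q = Δφ/Δψ = 0.9866
d = R·√(Δφ² + q²Δλ²) = 3440·1.22427 = 4211 nmi

4211 nmi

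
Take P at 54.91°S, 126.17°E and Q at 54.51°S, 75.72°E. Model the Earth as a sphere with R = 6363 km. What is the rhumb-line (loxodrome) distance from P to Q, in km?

Δψ = ln[tan(π/4+φ₂/2)/tan(π/4+φ₁/2)] = +0.0121;  Δφ = +0.0070 rad,  Δλ = -0.8805 rad
q = Δφ/Δψ = 0.5777
d = R·√(Δφ² + q²Δλ²) = 6363·0.50873 = 3237 km

3237 km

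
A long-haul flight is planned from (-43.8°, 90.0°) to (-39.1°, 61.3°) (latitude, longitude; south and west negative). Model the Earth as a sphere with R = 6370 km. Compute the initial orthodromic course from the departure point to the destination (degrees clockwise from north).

272.5°

θ = atan2( sin Δλ·cos φ₂ ,  cos φ₁ sin φ₂ − sin φ₁ cos φ₂ cos Δλ )
  = atan2(-0.3727, +0.0159) = 272.45°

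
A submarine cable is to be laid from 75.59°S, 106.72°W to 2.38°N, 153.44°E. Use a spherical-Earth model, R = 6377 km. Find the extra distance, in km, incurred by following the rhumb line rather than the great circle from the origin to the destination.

Great circle: cos σ = sin φ₁ sin φ₂ + cos φ₁ cos φ₂ cos Δλ,  σ = 1.6536 rad → d_gc = 10545.0 km
Rhumb line: Δψ = +2.1097, q = Δφ/Δψ = 0.6450, d_rh = R√(Δφ²+q²Δλ²) = 11255.4 km
Excess = 11255.4 − 10545.0 = 710.4 ≈ 710 km

710 km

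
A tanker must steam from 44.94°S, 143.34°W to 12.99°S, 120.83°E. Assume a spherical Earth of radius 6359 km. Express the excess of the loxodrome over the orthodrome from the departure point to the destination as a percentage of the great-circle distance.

Great circle: σ = 1.4820 rad → d_gc = Rσ = 9423.8 km
Rhumb: Δφ = +0.5576, Δλ = -1.6725, Δψ = +0.6512, q = Δφ/Δψ = 0.8563 → d_rh = R√(Δφ²+q²Δλ²) = 9773.4 km
Excess = (9773.4 − 9423.8) / 9423.8 = 349.6 / 9423.8 = 3.71% ≈ 3.7%

3.7%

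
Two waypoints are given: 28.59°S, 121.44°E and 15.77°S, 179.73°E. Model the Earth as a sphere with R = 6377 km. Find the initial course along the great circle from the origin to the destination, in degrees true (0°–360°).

θ = atan2( sin Δλ·cos φ₂ ,  cos φ₁ sin φ₂ − sin φ₁ cos φ₂ cos Δλ )
  = atan2(+0.8187, +0.0034) = 89.76°

89.8°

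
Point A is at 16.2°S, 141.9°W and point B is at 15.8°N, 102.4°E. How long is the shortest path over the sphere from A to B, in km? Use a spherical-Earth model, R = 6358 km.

13146 km

cos σ = sin φ₁ sin φ₂ + cos φ₁ cos φ₂ cos Δλ
      = sin(-16.20°)sin(15.80°) + cos(-16.20°)cos(15.80°)cos(-115.70°) = -0.4767
σ = 118.468° → d = Rσ = 6358·2.06766 = 13146 km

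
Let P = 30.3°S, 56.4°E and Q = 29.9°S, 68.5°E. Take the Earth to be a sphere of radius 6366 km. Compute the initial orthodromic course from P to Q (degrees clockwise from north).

θ = atan2( sin Δλ·cos φ₂ ,  cos φ₁ sin φ₂ − sin φ₁ cos φ₂ cos Δλ )
  = atan2(+0.1817, -0.0027) = 90.86°

90.9°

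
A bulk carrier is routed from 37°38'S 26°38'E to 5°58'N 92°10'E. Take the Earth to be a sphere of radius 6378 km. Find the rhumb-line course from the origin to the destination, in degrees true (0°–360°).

54.6°

Δψ = ln[tan(π/4+φ₂/2)/tan(π/4+φ₁/2)] = +0.8142
Δλ = +1.1438 rad (taken the short way round)
course = atan2(Δλ, Δψ) = 54.55°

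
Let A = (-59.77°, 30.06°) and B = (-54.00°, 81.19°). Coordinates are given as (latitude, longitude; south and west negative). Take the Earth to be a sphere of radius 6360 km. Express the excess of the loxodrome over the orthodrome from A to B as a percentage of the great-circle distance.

2.4%

Great circle: σ = 0.4849 rad → d_gc = Rσ = 3084.1 km
Rhumb: Δφ = +0.1007, Δλ = +0.8924, Δψ = +0.1848, q = Δφ/Δψ = 0.5450 → d_rh = R√(Δφ²+q²Δλ²) = 3158.8 km
Excess = (3158.8 − 3084.1) / 3084.1 = 74.7 / 3084.1 = 2.42% ≈ 2.4%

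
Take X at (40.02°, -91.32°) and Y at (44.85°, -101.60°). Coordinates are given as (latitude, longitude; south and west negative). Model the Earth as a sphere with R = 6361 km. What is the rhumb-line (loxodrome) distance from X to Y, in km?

Rhumb course C = atan2(Δλ, Δψ) with Δψ = ln[tan(π/4+φ₂/2)/tan(π/4+φ₁/2)] = +0.1143, Δλ = -0.1794 → C = 302.50°
d = R·|Δφ| / |cos C| = 6361·0.08430 / 0.53732 = 998 km

998 km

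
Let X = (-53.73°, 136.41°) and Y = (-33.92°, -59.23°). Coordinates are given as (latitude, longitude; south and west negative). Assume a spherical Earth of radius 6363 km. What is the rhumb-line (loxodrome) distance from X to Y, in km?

13165 km

Δψ = ln[tan(π/4+φ₂/2)/tan(π/4+φ₁/2)] = +0.4862;  Δφ = +0.3457 rad,  Δλ = +2.8686 rad
q = Δφ/Δψ = 0.7111
d = R·√(Δφ² + q²Δλ²) = 6363·2.06900 = 13165 km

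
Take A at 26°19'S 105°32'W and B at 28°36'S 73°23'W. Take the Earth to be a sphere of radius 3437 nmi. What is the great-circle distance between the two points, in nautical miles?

Haversine: a = sin²(Δφ/2)+cos φ₁ cos φ₂ sin²(Δλ/2) = 0.06074;  σ = 2·atan2(√a,√(1−a))
σ = 28.535° → d = Rσ = 3437·0.49802 = 1712 nmi

1712 nmi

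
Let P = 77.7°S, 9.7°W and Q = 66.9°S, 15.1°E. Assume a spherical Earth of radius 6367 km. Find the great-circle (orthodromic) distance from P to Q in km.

Haversine: a = sin²(Δφ/2)+cos φ₁ cos φ₂ sin²(Δλ/2) = 0.01271;  σ = 2·atan2(√a,√(1−a))
σ = 12.947° → d = Rσ = 6367·0.22596 = 1439 km

1439 km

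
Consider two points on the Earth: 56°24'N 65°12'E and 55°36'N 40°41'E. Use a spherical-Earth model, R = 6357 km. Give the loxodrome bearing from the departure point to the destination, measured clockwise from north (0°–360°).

266.7°

Δψ = ln[tan(π/4+φ₂/2)/tan(π/4+φ₁/2)] = -0.0250
Δλ = -0.4279 rad (taken the short way round)
course = atan2(Δλ, Δψ) = 266.66°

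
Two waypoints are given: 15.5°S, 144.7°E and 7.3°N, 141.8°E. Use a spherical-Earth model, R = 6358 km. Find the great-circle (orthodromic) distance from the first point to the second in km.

2550 km

cos σ = sin φ₁ sin φ₂ + cos φ₁ cos φ₂ cos Δλ
      = sin(-15.50°)sin(7.30°) + cos(-15.50°)cos(7.30°)cos(-2.90°) = 0.9206
σ = 22.980° → d = Rσ = 6358·0.40108 = 2550 km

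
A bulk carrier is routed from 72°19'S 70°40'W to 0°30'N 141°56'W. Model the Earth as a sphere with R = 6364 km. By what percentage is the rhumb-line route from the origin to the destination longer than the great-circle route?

3.0%

Great circle: σ = 1.4814 rad → d_gc = Rσ = 9427.9 km
Rhumb: Δφ = +1.2709, Δλ = -1.2438, Δψ = +1.8695, q = Δφ/Δψ = 0.6798 → d_rh = R√(Δφ²+q²Δλ²) = 9714.5 km
Excess = (9714.5 − 9427.9) / 9427.9 = 286.6 / 9427.9 = 3.04% ≈ 3.0%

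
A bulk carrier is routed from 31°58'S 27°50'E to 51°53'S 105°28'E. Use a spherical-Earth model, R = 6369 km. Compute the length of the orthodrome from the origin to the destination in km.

cos σ = sin φ₁ sin φ₂ + cos φ₁ cos φ₂ cos Δλ
      = sin(-31.97°)sin(-51.88°) + cos(-31.97°)cos(-51.88°)cos(77.63°) = 0.5287
σ = 58.084° → d = Rσ = 6369·1.01375 = 6457 km

6457 km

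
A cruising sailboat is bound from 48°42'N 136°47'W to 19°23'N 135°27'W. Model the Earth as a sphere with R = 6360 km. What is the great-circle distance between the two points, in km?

Haversine: a = sin²(Δφ/2)+cos φ₁ cos φ₂ sin²(Δλ/2) = 0.06412;  σ = 2·atan2(√a,√(1−a))
σ = 29.336° → d = Rσ = 6360·0.51202 = 3256 km

3256 km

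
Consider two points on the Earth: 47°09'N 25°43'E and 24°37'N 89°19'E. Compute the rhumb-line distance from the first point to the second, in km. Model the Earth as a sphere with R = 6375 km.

Δψ = ln[tan(π/4+φ₂/2)/tan(π/4+φ₁/2)] = -0.4920;  Δφ = -0.3933 rad,  Δλ = +1.1100 rad
q = Δφ/Δψ = 0.7994
d = R·√(Δφ² + q²Δλ²) = 6375·0.97060 = 6188 km

6188 km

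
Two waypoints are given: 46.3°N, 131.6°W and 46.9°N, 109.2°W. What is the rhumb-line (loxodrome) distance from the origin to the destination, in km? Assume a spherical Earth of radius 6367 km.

1712 km

Δψ = ln[tan(π/4+φ₂/2)/tan(π/4+φ₁/2)] = +0.0152;  Δφ = +0.0105 rad,  Δλ = +0.3910 rad
q = Δφ/Δψ = 0.6871
d = R·√(Δφ² + q²Δλ²) = 6367·0.26882 = 1712 km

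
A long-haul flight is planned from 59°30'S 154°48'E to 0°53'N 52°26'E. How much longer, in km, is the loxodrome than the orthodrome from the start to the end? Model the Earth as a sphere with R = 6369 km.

540 km

Great circle: cos σ = sin φ₁ sin φ₂ + cos φ₁ cos φ₂ cos Δλ,  σ = 1.6931 rad → d_gc = 10783.2 km
Rhumb line: Δψ = +1.3151, q = Δφ/Δψ = 0.8014, d_rh = R√(Δφ²+q²Δλ²) = 11323.2 km
Excess = 11323.2 − 10783.2 = 540.0 ≈ 540 km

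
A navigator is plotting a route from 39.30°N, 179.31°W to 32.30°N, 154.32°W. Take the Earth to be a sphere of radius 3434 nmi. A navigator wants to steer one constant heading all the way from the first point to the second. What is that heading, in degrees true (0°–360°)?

Meridional parts: M(φ₁)=+0.7470, M(φ₂)=+0.5962 → ΔM = -0.1508;  Δλ = +0.4362 rad
tan C = Δλ / ΔM = -2.8918 → C = 109.08°

109.1°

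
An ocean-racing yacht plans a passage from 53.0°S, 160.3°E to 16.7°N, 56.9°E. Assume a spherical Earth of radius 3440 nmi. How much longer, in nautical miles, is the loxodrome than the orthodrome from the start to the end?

175 nmi

Great circle: cos σ = sin φ₁ sin φ₂ + cos φ₁ cos φ₂ cos Δλ,  σ = 1.9424 rad → d_gc = 6681.76 nmi
Rhumb line: Δψ = +1.3905, q = Δφ/Δψ = 0.8748, d_rh = R√(Δφ²+q²Δλ²) = 6856.32 nmi
Excess = 6856.32 − 6681.76 = 174.56 ≈ 175 nmi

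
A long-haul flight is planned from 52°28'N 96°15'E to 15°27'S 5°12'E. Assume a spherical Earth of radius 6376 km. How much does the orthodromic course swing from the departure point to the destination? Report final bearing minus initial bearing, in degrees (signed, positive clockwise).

At departure: θ₁ = atan2(sin Δλ cos φ₂, cos φ₁ sin φ₂ − sin φ₁ cos φ₂ cos Δλ) = 261.25°
At arrival: θ₂ = atan2(sin Δλ cos φ₁, −cos φ₂ sin φ₁ + sin φ₂ cos φ₁ cos Δλ) = 218.66°
Δθ = θ₂ − θ₁ = -42.6°

-42.6°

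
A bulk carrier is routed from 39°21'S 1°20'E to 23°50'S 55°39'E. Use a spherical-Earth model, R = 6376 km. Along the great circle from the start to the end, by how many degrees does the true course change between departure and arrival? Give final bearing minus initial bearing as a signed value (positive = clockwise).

-30.4°

Initial bearing θ₁ = atan2(sin Δλ cos φ₂, cos φ₁ sin φ₂ − sin φ₁ cos φ₂ cos Δλ) = 88.01°
Final bearing θ₂ = (initial bearing from the destination back to the start) + 180° = 57.66°
Δθ = θ₂ − θ₁ = -30.4°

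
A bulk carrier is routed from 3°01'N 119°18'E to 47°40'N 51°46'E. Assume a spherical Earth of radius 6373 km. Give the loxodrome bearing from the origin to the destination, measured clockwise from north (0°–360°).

307.2°

Meridional parts: M(φ₁)=+0.0527, M(φ₂)=+0.9488 → ΔM = +0.8961;  Δλ = -1.1787 rad
tan C = Δλ / ΔM = -1.3153 → C = 307.24°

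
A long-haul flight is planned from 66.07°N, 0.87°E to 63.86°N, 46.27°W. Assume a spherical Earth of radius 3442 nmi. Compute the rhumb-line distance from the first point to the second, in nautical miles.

1205 nmi

Δψ = ln[tan(π/4+φ₂/2)/tan(π/4+φ₁/2)] = -0.0912;  Δφ = -0.0386 rad,  Δλ = -0.8227 rad
q = Δφ/Δψ = 0.4229
d = R·√(Δφ² + q²Δλ²) = 3442·0.35008 = 1205 nmi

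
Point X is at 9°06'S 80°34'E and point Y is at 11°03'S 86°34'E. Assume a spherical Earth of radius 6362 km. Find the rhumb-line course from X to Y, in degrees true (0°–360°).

Δψ = ln[tan(π/4+φ₂/2)/tan(π/4+φ₁/2)] = -0.0346
Δλ = +0.1047 rad (taken the short way round)
course = atan2(Δλ, Δψ) = 108.27°

108.3°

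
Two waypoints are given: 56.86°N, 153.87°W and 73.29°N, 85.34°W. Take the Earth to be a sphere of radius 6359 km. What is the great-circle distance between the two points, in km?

Haversine: a = sin²(Δφ/2)+cos φ₁ cos φ₂ sin²(Δλ/2) = 0.07024;  σ = 2·atan2(√a,√(1−a))
σ = 30.738° → d = Rσ = 6359·0.53648 = 3411 km

3411 km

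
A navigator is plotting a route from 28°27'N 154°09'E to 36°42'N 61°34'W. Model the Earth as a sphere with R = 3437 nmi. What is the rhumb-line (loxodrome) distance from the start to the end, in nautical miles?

Δψ = ln[tan(π/4+φ₂/2)/tan(π/4+φ₁/2)] = +0.1711;  Δφ = +0.1440 rad,  Δλ = +2.5182 rad
q = Δφ/Δψ = 0.8414
d = R·√(Δφ² + q²Δλ²) = 3437·2.12362 = 7299 nmi

7299 nmi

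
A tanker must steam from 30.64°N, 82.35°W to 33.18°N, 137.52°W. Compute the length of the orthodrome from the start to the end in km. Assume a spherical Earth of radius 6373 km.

5156 km

cos σ = sin φ₁ sin φ₂ + cos φ₁ cos φ₂ cos Δλ
      = sin(30.64°)sin(33.18°) + cos(30.64°)cos(33.18°)cos(-55.17°) = 0.6902
σ = 46.354° → d = Rσ = 6373·0.80904 = 5156 km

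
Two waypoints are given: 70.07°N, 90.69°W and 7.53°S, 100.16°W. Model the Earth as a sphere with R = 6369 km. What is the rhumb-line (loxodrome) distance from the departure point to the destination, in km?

8660 km

Rhumb course C = atan2(Δλ, Δψ) with Δψ = ln[tan(π/4+φ₂/2)/tan(π/4+φ₁/2)] = -1.8708, Δλ = -0.1653 → C = 185.05°
d = R·|Δφ| / |cos C| = 6369·1.35438 / 0.99612 = 8660 km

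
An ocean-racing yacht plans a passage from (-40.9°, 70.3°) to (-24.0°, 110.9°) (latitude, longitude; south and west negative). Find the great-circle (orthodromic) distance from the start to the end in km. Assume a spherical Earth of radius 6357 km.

4189 km

Haversine: a = sin²(Δφ/2)+cos φ₁ cos φ₂ sin²(Δλ/2) = 0.10471;  σ = 2·atan2(√a,√(1−a))
σ = 37.759° → d = Rσ = 6357·0.65903 = 4189 km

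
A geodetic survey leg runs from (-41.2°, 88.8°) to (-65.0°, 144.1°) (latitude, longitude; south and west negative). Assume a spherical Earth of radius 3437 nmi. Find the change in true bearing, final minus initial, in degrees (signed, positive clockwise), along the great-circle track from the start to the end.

-46.4°

At departure: θ₁ = atan2(sin Δλ cos φ₂, cos φ₁ sin φ₂ − sin φ₁ cos φ₂ cos Δλ) = 146.42°
At arrival: θ₂ = atan2(sin Δλ cos φ₁, −cos φ₂ sin φ₁ + sin φ₂ cos φ₁ cos Δλ) = 100.07°
Δθ = θ₂ − θ₁ = -46.4°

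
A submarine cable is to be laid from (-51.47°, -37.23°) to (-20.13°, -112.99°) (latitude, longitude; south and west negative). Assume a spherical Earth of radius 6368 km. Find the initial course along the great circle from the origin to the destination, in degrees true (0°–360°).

267.9°

N = sin Δλ·cos φ₂ = -0.9101;  D = cos φ₁ sin φ₂ − sin φ₁ cos φ₂ cos Δλ = -0.0337
initial course = atan2(N, D) = 267.88°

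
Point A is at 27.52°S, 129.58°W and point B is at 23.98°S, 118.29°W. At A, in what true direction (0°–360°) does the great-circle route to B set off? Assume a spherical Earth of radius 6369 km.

73.3°

N = sin Δλ·cos φ₂ = +0.1789;  D = cos φ₁ sin φ₂ − sin φ₁ cos φ₂ cos Δλ = +0.0536
initial course = atan2(N, D) = 73.33°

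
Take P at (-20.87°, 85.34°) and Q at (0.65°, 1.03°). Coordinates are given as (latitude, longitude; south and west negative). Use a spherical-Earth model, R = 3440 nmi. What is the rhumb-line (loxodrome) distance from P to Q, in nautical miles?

5118 nmi

Rhumb course C = atan2(Δλ, Δψ) with Δψ = ln[tan(π/4+φ₂/2)/tan(π/4+φ₁/2)] = +0.3839, Δλ = -1.4715 → C = 284.62°
d = R·|Δφ| / |cos C| = 3440·0.37559 / 0.25246 = 5118 nmi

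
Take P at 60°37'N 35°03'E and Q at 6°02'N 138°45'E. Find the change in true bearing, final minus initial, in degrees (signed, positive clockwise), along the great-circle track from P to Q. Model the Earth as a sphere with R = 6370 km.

+76.4°

At departure: θ₁ = atan2(sin Δλ cos φ₂, cos φ₁ sin φ₂ − sin φ₁ cos φ₂ cos Δλ) = 75.12°
At arrival: θ₂ = atan2(sin Δλ cos φ₁, −cos φ₂ sin φ₁ + sin φ₂ cos φ₁ cos Δλ) = 151.52°
Δθ = θ₂ − θ₁ = +76.4°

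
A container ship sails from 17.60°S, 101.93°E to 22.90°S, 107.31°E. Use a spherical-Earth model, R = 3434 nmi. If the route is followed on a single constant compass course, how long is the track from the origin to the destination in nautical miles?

Rhumb course C = atan2(Δλ, Δψ) with Δψ = ln[tan(π/4+φ₂/2)/tan(π/4+φ₁/2)] = -0.0986, Δλ = +0.0939 → C = 136.41°
d = R·|Δφ| / |cos C| = 3434·0.09250 / 0.72430 = 439 nmi

439 nmi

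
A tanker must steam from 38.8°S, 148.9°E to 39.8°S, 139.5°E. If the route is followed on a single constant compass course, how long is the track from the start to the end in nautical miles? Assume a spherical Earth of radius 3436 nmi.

440 nmi

Δψ = ln[tan(π/4+φ₂/2)/tan(π/4+φ₁/2)] = -0.0226;  Δφ = -0.0175 rad,  Δλ = -0.1641 rad
q = Δφ/Δψ = 0.7738
d = R·√(Δφ² + q²Δλ²) = 3436·0.12815 = 440 nmi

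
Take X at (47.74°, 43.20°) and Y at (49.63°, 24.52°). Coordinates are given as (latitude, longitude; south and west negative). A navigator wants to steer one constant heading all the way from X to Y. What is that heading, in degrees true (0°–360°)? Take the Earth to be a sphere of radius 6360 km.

278.7°

Meridional parts: M(φ₁)=+0.9507, M(φ₂)=+1.0007 → ΔM = +0.0500;  Δλ = -0.3260 rad
tan C = Δλ / ΔM = -6.5241 → C = 278.71°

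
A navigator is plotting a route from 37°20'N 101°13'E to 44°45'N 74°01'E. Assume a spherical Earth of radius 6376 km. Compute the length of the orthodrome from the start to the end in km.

cos σ = sin φ₁ sin φ₂ + cos φ₁ cos φ₂ cos Δλ
      = sin(37.33°)sin(44.75°) + cos(37.33°)cos(44.75°)cos(-27.20°) = 0.9292
σ = 21.691° → d = Rσ = 6376·0.37858 = 2414 km

2414 km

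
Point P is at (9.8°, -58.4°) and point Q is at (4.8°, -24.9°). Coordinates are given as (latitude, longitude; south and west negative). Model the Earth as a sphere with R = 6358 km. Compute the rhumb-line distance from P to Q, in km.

Rhumb course C = atan2(Δλ, Δψ) with Δψ = ln[tan(π/4+φ₂/2)/tan(π/4+φ₁/2)] = -0.0880, Δλ = +0.5847 → C = 98.56°
d = R·|Δφ| / |cos C| = 6358·0.08727 / 0.14885 = 3728 km

3728 km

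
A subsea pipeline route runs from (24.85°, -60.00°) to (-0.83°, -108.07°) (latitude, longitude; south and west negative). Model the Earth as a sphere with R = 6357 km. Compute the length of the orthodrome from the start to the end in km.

cos σ = sin φ₁ sin φ₂ + cos φ₁ cos φ₂ cos Δλ
      = sin(24.85°)sin(-0.83°) + cos(24.85°)cos(-0.83°)cos(-48.07°) = 0.6002
σ = 53.116° → d = Rσ = 6357·0.92704 = 5893 km

5893 km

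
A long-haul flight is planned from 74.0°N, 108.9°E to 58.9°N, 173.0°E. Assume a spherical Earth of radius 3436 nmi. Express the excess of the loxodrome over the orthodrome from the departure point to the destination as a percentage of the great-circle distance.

Great circle: σ = 0.4837 rad → d_gc = Rσ = 1661.9 nmi
Rhumb: Δφ = -0.2635, Δλ = +1.1188, Δψ = -0.6831, q = Δφ/Δψ = 0.3858 → d_rh = R√(Δφ²+q²Δλ²) = 1737.7 nmi
Excess = (1737.7 − 1661.9) / 1661.9 = 75.8 / 1661.9 = 4.56% ≈ 4.6%

4.6%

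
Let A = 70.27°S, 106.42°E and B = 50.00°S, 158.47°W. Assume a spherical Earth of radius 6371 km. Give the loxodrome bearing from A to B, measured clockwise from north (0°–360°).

Meridional parts: M(φ₁)=-1.7493, M(φ₂)=-1.0107 → ΔM = +0.7386;  Δλ = +1.6600 rad
tan C = Δλ / ΔM = +2.2475 → C = 66.01°

66.0°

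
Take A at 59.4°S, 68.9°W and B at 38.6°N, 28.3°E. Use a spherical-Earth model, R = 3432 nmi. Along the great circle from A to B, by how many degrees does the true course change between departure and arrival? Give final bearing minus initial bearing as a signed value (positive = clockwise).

-34.7°

At departure: θ₁ = atan2(sin Δλ cos φ₂, cos φ₁ sin φ₂ − sin φ₁ cos φ₂ cos Δλ) = 73.26°
At arrival: θ₂ = atan2(sin Δλ cos φ₁, −cos φ₂ sin φ₁ + sin φ₂ cos φ₁ cos Δλ) = 38.59°
Δθ = θ₂ − θ₁ = -34.7°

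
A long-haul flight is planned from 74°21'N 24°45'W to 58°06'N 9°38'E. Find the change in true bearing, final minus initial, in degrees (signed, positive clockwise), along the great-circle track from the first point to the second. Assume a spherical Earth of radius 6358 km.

At departure: θ₁ = atan2(sin Δλ cos φ₂, cos φ₁ sin φ₂ − sin φ₁ cos φ₂ cos Δλ) = 122.61°
At arrival: θ₂ = atan2(sin Δλ cos φ₁, −cos φ₂ sin φ₁ + sin φ₂ cos φ₁ cos Δλ) = 154.53°
Δθ = θ₂ − θ₁ = +31.9°

+31.9°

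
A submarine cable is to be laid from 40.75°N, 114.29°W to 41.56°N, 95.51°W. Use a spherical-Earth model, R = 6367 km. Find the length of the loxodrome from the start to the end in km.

1574 km

Δψ = ln[tan(π/4+φ₂/2)/tan(π/4+φ₁/2)] = +0.0188;  Δφ = +0.0141 rad,  Δλ = +0.3278 rad
q = Δφ/Δψ = 0.7529
d = R·√(Δφ² + q²Δλ²) = 6367·0.24719 = 1574 km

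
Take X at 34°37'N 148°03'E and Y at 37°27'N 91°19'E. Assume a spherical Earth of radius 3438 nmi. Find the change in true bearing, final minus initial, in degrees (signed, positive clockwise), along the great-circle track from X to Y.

-35.3°

At departure: θ₁ = atan2(sin Δλ cos φ₂, cos φ₁ sin φ₂ − sin φ₁ cos φ₂ cos Δλ) = 290.87°
At arrival: θ₂ = atan2(sin Δλ cos φ₁, −cos φ₂ sin φ₁ + sin φ₂ cos φ₁ cos Δλ) = 255.61°
Δθ = θ₂ − θ₁ = -35.3°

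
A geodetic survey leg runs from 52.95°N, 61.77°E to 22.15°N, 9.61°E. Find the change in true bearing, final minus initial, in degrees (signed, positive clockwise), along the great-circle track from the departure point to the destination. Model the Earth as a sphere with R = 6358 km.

At departure: θ₁ = atan2(sin Δλ cos φ₂, cos φ₁ sin φ₂ − sin φ₁ cos φ₂ cos Δλ) = 252.81°
At arrival: θ₂ = atan2(sin Δλ cos φ₁, −cos φ₂ sin φ₁ + sin φ₂ cos φ₁ cos Δλ) = 218.42°
Δθ = θ₂ − θ₁ = -34.4°

-34.4°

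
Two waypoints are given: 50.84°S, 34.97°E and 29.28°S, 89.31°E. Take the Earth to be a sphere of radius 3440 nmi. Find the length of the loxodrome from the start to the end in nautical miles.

2781 nmi

Δψ = ln[tan(π/4+φ₂/2)/tan(π/4+φ₁/2)] = +0.4988;  Δφ = +0.3763 rad,  Δλ = +0.9484 rad
q = Δφ/Δψ = 0.7543
d = R·√(Δφ² + q²Δλ²) = 3440·0.80834 = 2781 nmi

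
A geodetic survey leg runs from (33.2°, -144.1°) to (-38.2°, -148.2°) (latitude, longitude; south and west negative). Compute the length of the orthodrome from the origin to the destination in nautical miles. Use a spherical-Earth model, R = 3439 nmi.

4292 nmi

cos σ = sin φ₁ sin φ₂ + cos φ₁ cos φ₂ cos Δλ
      = sin(33.20°)sin(-38.20°) + cos(33.20°)cos(-38.20°)cos(-4.10°) = 0.3173
σ = 71.502° → d = Rσ = 3439·1.24794 = 4292 nmi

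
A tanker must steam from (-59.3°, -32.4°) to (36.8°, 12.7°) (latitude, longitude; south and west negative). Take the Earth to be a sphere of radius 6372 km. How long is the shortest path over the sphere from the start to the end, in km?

11465 km

cos σ = sin φ₁ sin φ₂ + cos φ₁ cos φ₂ cos Δλ
      = sin(-59.30°)sin(36.80°) + cos(-59.30°)cos(36.80°)cos(45.10°) = -0.2265
σ = 103.091° → d = Rσ = 6372·1.79929 = 11465 km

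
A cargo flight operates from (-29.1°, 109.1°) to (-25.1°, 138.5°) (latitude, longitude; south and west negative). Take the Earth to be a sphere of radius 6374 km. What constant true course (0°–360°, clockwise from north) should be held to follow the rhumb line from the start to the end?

Δψ = ln[tan(π/4+φ₂/2)/tan(π/4+φ₁/2)] = +0.0784
Δλ = +0.5131 rad (taken the short way round)
course = atan2(Δλ, Δψ) = 81.31°

81.3°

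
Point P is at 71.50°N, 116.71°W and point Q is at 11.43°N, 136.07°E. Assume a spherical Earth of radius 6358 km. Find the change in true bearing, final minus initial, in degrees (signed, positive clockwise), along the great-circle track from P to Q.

At departure: θ₁ = atan2(sin Δλ cos φ₂, cos φ₁ sin φ₂ − sin φ₁ cos φ₂ cos Δλ) = 289.85°
At arrival: θ₂ = atan2(sin Δλ cos φ₁, −cos φ₂ sin φ₁ + sin φ₂ cos φ₁ cos Δλ) = 197.73°
Δθ = θ₂ − θ₁ = -92.1°

-92.1°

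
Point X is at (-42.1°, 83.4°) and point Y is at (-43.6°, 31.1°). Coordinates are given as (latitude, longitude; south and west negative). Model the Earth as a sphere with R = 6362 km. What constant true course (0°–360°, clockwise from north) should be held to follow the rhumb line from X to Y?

Meridional parts: M(φ₁)=-0.8115, M(φ₂)=-0.8472 → ΔM = -0.0357;  Δλ = -0.9128 rad
tan C = Δλ / ΔM = +25.5600 → C = 267.76°

267.8°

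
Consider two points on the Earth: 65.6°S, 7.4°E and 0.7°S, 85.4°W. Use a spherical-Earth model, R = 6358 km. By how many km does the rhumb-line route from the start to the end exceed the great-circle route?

482 km

Great circle: cos σ = sin φ₁ sin φ₂ + cos φ₁ cos φ₂ cos Δλ,  σ = 1.5798 rad → d_gc = 10044.7 km
Rhumb line: Δψ = +1.5193, q = Δφ/Δψ = 0.7456, d_rh = R√(Δφ²+q²Δλ²) = 10526.7 km
Excess = 10526.7 − 10044.7 = 482.0 ≈ 482 km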